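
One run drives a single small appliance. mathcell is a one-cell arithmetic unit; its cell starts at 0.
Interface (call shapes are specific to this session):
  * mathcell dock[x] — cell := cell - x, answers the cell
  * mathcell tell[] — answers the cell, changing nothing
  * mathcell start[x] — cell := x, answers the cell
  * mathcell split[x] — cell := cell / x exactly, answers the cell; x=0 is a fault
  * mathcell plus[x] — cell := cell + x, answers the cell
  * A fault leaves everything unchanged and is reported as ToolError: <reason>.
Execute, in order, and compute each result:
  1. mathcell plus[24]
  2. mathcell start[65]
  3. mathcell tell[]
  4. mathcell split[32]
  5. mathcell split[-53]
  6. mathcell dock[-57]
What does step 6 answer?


>> mathcell plus(24)
<< 24
>> mathcell start(65)
<< 65
>> mathcell tell()
<< 65
>> mathcell split(32)
<< 65/32
>> mathcell split(-53)
<< -65/1696
>> mathcell dock(-57)
<< 96607/1696

Answer: 96607/1696


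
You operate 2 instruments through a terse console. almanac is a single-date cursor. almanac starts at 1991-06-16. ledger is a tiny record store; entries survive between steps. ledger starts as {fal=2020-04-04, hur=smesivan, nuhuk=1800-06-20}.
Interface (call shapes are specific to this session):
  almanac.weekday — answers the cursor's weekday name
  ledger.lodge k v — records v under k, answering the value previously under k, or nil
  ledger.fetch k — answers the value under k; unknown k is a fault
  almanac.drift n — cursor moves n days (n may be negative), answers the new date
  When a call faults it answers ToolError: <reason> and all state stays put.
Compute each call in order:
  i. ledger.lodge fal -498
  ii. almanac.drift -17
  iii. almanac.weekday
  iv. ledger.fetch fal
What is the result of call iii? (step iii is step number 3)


Answer: Thursday

Derivation:
Then ledger.lodge(k: fal, v: -498), which returns 2020-04-04.
Next I call almanac.drift(n: -17), which returns 1991-05-30.
I call almanac.weekday(): Thursday.
Now I run ledger.fetch(k: fal), → -498.


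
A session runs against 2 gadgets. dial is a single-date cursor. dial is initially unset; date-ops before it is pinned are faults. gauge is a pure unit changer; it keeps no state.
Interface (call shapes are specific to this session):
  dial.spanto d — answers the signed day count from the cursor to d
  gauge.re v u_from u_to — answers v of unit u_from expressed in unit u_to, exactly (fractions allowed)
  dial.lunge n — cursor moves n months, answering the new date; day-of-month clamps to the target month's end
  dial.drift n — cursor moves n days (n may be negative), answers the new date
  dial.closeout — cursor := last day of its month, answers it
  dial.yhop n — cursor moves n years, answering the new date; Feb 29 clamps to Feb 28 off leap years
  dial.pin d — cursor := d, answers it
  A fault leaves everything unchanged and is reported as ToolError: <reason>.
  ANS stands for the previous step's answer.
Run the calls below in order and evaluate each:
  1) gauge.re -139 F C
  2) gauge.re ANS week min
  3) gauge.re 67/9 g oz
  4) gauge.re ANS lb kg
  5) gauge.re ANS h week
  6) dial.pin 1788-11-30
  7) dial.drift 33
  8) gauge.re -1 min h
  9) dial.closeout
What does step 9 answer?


→ re(-139, F, C)
← -95
→ re(ANS, week, min)
← -957600
→ re(67/9, g, oz)
← 107200000/408233133
→ re(ANS, lb, kg)
← 134/1125
→ re(ANS, h, week)
← 67/94500
→ pin(1788-11-30)
← 1788-11-30
→ drift(33)
← 1789-01-02
→ re(-1, min, h)
← -1/60
→ closeout()
← 1789-01-31

Answer: 1789-01-31


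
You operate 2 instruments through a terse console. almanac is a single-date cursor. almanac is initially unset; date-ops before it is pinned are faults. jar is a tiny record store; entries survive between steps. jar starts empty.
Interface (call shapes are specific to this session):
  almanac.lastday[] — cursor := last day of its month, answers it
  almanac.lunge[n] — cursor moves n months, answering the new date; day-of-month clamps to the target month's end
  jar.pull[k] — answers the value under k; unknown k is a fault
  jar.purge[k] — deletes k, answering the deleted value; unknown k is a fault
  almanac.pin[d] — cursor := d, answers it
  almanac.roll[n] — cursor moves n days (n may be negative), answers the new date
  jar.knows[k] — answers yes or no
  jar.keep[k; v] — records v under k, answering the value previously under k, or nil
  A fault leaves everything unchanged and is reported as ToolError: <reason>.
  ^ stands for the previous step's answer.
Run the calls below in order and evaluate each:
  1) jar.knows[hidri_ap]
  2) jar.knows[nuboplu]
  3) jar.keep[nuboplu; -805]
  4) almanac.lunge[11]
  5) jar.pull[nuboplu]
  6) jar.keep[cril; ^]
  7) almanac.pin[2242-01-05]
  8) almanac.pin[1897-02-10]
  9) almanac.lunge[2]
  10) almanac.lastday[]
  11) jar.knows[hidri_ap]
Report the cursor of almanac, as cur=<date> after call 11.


$ jar.knows k='hidri_ap'
[out] no
$ jar.knows k='nuboplu'
[out] no
$ jar.keep k='nuboplu' v='-805'
[out] nil
$ almanac.lunge n='11'
[out] ToolError: no date set
$ jar.pull k='nuboplu'
[out] -805
$ jar.keep k='cril' v='^'
[out] nil
$ almanac.pin d='2242-01-05'
[out] 2242-01-05
$ almanac.pin d='1897-02-10'
[out] 1897-02-10
$ almanac.lunge n='2'
[out] 1897-04-10
$ almanac.lastday
[out] 1897-04-30
$ jar.knows k='hidri_ap'
[out] no

Answer: cur=1897-04-30


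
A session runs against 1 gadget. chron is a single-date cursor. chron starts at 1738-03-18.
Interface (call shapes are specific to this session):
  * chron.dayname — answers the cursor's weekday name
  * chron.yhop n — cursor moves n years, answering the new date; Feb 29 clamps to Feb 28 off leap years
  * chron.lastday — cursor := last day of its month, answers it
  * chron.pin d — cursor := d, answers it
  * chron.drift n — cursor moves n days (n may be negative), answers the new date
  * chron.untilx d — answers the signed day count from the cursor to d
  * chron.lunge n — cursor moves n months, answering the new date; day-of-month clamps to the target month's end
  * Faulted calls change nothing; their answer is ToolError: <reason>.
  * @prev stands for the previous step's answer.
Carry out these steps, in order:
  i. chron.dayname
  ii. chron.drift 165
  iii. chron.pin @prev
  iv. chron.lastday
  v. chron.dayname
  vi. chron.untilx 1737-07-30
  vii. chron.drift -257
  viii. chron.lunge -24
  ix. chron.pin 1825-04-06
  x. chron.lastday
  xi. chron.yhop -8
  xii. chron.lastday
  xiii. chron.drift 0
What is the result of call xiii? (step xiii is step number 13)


Answer: 1817-04-30

Derivation:
[in] chron.dayname
[out] Tuesday
[in] chron.drift n=165
[out] 1738-08-30
[in] chron.pin d=@prev
[out] 1738-08-30
[in] chron.lastday
[out] 1738-08-31
[in] chron.dayname
[out] Sunday
[in] chron.untilx d=1737-07-30
[out] -397
[in] chron.drift n=-257
[out] 1737-12-17
[in] chron.lunge n=-24
[out] 1735-12-17
[in] chron.pin d=1825-04-06
[out] 1825-04-06
[in] chron.lastday
[out] 1825-04-30
[in] chron.yhop n=-8
[out] 1817-04-30
[in] chron.lastday
[out] 1817-04-30
[in] chron.drift n=0
[out] 1817-04-30


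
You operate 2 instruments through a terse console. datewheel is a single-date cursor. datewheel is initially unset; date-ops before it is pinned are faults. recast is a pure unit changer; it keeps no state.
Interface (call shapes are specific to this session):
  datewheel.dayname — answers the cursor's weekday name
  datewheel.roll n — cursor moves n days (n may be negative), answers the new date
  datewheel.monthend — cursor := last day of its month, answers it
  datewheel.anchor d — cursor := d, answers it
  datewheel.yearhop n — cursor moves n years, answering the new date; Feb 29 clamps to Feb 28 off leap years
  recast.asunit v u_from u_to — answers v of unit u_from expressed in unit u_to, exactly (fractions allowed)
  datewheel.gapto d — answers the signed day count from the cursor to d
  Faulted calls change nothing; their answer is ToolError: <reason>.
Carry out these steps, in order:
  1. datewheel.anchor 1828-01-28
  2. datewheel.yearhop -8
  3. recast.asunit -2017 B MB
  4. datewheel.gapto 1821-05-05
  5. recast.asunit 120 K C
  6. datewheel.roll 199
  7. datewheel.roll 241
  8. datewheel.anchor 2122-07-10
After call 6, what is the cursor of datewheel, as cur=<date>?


Answer: cur=1820-08-14

Derivation:
→ datewheel.anchor(1828-01-28)
← 1828-01-28
→ datewheel.yearhop(-8)
← 1820-01-28
→ recast.asunit(-2017, B, MB)
← -2017/1000000
→ datewheel.gapto(1821-05-05)
← 463
→ recast.asunit(120, K, C)
← -3063/20
→ datewheel.roll(199)
← 1820-08-14
→ datewheel.roll(241)
← 1821-04-12
→ datewheel.anchor(2122-07-10)
← 2122-07-10


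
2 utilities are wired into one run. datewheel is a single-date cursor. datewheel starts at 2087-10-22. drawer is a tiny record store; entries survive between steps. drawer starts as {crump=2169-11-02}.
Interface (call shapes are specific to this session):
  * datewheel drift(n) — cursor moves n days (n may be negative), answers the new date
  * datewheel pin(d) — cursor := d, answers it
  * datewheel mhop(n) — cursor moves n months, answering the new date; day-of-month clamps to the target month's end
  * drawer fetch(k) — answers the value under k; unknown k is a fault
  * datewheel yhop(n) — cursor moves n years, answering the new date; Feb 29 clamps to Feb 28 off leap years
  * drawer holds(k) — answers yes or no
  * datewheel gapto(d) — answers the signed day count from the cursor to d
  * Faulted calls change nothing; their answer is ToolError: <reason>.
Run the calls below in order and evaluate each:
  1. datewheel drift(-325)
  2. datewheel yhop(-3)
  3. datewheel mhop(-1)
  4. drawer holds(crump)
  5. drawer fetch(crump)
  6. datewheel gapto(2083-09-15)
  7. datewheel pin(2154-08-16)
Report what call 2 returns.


→ datewheel drift(n=-325)
← 2086-12-01
→ datewheel yhop(n=-3)
← 2083-12-01
→ datewheel mhop(n=-1)
← 2083-11-01
→ drawer holds(k=crump)
← yes
→ drawer fetch(k=crump)
← 2169-11-02
→ datewheel gapto(d=2083-09-15)
← -47
→ datewheel pin(d=2154-08-16)
← 2154-08-16

Answer: 2083-12-01


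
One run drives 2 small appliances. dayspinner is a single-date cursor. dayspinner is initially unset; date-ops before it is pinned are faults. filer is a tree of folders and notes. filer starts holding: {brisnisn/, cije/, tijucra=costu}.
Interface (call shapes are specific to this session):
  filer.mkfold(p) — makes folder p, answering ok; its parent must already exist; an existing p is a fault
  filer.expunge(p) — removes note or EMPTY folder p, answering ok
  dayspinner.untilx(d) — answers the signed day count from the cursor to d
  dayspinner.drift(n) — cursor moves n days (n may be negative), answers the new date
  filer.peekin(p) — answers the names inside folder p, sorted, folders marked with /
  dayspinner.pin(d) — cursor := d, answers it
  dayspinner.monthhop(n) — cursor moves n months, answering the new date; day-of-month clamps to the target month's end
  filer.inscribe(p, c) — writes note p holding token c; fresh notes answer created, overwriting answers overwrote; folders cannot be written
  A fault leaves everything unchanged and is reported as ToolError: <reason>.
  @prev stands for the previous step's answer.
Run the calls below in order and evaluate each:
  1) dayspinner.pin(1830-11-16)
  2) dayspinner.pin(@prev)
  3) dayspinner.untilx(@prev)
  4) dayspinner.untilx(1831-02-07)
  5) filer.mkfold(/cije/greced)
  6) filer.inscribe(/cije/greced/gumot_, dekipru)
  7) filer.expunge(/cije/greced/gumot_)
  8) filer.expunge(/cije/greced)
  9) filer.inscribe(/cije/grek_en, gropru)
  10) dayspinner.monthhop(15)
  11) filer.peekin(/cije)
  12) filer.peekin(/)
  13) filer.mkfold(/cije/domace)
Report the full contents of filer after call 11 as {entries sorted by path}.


Answer: {brisnisn/, cije/, cije/grek_en=gropru, tijucra=costu}

Derivation:
-- 1. dayspinner.pin(d='1830-11-16') -> 1830-11-16
-- 2. dayspinner.pin(d='@prev') -> 1830-11-16
-- 3. dayspinner.untilx(d='@prev') -> 0
-- 4. dayspinner.untilx(d='1831-02-07') -> 83
-- 5. filer.mkfold(p='/cije/greced') -> ok
-- 6. filer.inscribe(p='/cije/greced/gumot_', c='dekipru') -> created
-- 7. filer.expunge(p='/cije/greced/gumot_') -> ok
-- 8. filer.expunge(p='/cije/greced') -> ok
-- 9. filer.inscribe(p='/cije/grek_en', c='gropru') -> created
-- 10. dayspinner.monthhop(n='15') -> 1832-02-16
-- 11. filer.peekin(p='/cije') -> [grek_en]
-- 12. filer.peekin(p='/') -> [brisnisn/, cije/, tijucra]
-- 13. filer.mkfold(p='/cije/domace') -> ok


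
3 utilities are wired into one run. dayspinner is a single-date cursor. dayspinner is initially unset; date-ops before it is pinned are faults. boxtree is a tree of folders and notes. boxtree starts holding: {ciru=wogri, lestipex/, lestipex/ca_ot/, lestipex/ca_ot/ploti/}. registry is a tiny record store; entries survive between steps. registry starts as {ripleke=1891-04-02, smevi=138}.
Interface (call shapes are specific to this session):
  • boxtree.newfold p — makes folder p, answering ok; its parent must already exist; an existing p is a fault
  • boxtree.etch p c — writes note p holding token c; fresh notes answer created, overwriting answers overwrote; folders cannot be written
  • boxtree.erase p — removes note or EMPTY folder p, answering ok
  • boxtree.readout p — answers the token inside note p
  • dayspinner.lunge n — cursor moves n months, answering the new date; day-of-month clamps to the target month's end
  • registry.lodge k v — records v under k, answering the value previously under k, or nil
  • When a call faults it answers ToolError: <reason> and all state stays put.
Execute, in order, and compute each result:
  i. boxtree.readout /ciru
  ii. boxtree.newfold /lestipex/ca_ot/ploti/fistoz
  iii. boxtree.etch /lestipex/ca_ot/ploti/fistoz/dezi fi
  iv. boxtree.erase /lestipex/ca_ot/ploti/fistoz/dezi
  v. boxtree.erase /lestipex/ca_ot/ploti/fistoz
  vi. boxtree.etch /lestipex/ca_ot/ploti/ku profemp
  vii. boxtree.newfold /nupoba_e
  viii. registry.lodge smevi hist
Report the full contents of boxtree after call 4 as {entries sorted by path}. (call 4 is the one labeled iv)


Invoking boxtree.readout using p→/ciru, and observe wogri.
Calling boxtree.newfold using p→/lestipex/ca_ot/ploti/fistoz, and see ok.
I try boxtree.etch using p→/lestipex/ca_ot/ploti/fistoz/dezi, c→fi, and get created.
I invoke boxtree.erase using p→/lestipex/ca_ot/ploti/fistoz/dezi, → ok.
Then boxtree.erase using p→/lestipex/ca_ot/ploti/fistoz, giving ok.
I invoke boxtree.etch using p→/lestipex/ca_ot/ploti/ku, c→profemp, and observe created.
Calling boxtree.newfold using p→/nupoba_e, and observe ok.
Using registry.lodge using k→smevi, v→hist, → 138.

Answer: {ciru=wogri, lestipex/, lestipex/ca_ot/, lestipex/ca_ot/ploti/, lestipex/ca_ot/ploti/fistoz/}


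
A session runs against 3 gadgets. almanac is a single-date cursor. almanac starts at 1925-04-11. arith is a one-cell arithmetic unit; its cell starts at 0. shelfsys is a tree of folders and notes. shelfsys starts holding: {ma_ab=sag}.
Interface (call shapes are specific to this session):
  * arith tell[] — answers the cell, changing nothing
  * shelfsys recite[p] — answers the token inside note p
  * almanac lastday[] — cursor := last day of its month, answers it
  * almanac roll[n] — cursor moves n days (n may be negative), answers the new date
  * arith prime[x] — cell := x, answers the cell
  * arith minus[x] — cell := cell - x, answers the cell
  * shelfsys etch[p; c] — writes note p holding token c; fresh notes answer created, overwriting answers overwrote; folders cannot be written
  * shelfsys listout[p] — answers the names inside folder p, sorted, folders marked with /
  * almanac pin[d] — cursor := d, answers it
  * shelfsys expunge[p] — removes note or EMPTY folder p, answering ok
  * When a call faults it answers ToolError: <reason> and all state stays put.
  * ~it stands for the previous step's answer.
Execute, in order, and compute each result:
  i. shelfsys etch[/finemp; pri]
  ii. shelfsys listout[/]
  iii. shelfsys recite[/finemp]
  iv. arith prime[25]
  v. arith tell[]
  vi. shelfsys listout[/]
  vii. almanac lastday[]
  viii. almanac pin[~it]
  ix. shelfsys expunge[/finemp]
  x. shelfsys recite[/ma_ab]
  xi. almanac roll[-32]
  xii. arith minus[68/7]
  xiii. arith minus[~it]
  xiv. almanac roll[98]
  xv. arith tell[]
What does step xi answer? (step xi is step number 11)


-- 1. shelfsys etch(p→/finemp, c→pri) => created
-- 2. shelfsys listout(p→/) => [finemp, ma_ab]
-- 3. shelfsys recite(p→/finemp) => pri
-- 4. arith prime(x→25) => 25
-- 5. arith tell() => 25
-- 6. shelfsys listout(p→/) => [finemp, ma_ab]
-- 7. almanac lastday() => 1925-04-30
-- 8. almanac pin(d→~it) => 1925-04-30
-- 9. shelfsys expunge(p→/finemp) => ok
-- 10. shelfsys recite(p→/ma_ab) => sag
-- 11. almanac roll(n→-32) => 1925-03-29
-- 12. arith minus(x→68/7) => 107/7
-- 13. arith minus(x→~it) => 0
-- 14. almanac roll(n→98) => 1925-07-05
-- 15. arith tell() => 0

Answer: 1925-03-29


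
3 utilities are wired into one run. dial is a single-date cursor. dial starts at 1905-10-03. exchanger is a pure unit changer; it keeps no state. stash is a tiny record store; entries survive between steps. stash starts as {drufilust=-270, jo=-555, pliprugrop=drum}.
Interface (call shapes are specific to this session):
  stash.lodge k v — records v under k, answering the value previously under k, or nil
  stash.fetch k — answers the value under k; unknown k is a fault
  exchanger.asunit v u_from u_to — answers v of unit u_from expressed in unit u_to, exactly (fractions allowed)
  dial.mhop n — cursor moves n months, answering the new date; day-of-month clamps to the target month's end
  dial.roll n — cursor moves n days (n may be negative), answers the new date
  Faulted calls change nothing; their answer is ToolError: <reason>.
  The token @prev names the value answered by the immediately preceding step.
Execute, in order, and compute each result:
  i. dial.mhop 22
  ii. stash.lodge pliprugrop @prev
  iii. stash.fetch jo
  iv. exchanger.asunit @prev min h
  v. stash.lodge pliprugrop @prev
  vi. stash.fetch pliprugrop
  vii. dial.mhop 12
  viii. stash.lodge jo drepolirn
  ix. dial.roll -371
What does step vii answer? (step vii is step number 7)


;; dial.mhop(n='22') ~> 1907-08-03
;; stash.lodge(k='pliprugrop', v='@prev') ~> drum
;; stash.fetch(k='jo') ~> -555
;; exchanger.asunit(v='@prev', u_from='min', u_to='h') ~> -37/4
;; stash.lodge(k='pliprugrop', v='@prev') ~> 1907-08-03
;; stash.fetch(k='pliprugrop') ~> -37/4
;; dial.mhop(n='12') ~> 1908-08-03
;; stash.lodge(k='jo', v='drepolirn') ~> -555
;; dial.roll(n='-371') ~> 1907-07-29

Answer: 1908-08-03


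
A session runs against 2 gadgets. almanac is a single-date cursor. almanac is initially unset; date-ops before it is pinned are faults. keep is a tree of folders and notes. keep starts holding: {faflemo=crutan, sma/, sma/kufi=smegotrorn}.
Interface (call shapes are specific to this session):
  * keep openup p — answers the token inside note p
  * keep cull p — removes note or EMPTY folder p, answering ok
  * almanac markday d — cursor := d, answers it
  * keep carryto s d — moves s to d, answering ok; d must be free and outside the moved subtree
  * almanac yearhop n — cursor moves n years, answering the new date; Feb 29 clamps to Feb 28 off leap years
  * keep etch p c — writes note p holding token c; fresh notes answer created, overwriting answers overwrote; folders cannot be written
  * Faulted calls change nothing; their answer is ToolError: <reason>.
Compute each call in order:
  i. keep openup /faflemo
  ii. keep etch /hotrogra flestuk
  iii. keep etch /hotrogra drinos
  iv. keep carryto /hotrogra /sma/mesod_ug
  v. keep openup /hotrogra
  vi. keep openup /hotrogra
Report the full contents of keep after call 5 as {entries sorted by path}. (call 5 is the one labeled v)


~$ keep openup p='/faflemo'
= crutan
~$ keep etch p='/hotrogra' c='flestuk'
= created
~$ keep etch p='/hotrogra' c='drinos'
= overwrote
~$ keep carryto s='/hotrogra' d='/sma/mesod_ug'
= ok
~$ keep openup p='/hotrogra'
= ToolError: not found
~$ keep openup p='/hotrogra'
= ToolError: not found

Answer: {faflemo=crutan, sma/, sma/kufi=smegotrorn, sma/mesod_ug=drinos}


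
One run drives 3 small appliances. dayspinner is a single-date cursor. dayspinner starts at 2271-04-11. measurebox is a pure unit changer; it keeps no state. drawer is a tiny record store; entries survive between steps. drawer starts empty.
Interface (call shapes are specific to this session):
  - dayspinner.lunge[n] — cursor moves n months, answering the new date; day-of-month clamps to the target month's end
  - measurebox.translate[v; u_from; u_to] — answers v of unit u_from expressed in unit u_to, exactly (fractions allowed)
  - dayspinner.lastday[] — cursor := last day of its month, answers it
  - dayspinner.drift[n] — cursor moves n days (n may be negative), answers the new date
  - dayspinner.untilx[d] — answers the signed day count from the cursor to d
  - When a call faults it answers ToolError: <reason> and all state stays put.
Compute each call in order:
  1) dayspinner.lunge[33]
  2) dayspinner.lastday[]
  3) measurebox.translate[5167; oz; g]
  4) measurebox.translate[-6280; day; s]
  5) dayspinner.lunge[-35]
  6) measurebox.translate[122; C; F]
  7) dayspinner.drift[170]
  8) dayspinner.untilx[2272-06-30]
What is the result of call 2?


Answer: 2274-01-31

Derivation:
CALL dayspinner.lunge[n=33]
RET  2274-01-11
CALL dayspinner.lastday[]
RET  2274-01-31
CALL measurebox.translate[v=5167; u_from=oz; u_to=g]
RET  234371177579/1600000
CALL measurebox.translate[v=-6280; u_from=day; u_to=s]
RET  -542592000
CALL dayspinner.lunge[n=-35]
RET  2271-02-28
CALL measurebox.translate[v=122; u_from=C; u_to=F]
RET  1258/5
CALL dayspinner.drift[n=170]
RET  2271-08-17
CALL dayspinner.untilx[d=2272-06-30]
RET  318


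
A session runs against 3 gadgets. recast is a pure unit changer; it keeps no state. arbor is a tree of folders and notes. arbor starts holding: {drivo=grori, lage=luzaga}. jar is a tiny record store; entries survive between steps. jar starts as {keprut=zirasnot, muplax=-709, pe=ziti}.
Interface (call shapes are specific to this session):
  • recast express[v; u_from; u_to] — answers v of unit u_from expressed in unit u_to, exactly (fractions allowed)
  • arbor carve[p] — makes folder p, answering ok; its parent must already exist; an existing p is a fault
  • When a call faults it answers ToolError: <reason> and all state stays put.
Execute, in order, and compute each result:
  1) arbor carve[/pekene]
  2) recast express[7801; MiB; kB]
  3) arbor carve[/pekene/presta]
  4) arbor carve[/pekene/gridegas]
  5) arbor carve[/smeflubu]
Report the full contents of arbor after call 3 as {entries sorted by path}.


Answer: {drivo=grori, lage=luzaga, pekene/, pekene/presta/}

Derivation:
Do: arbor carve[p→/pekene]
See: ok
Do: recast express[v→7801; u_from→MiB; u_to→kB]
See: 1022492672/125
Do: arbor carve[p→/pekene/presta]
See: ok
Do: arbor carve[p→/pekene/gridegas]
See: ok
Do: arbor carve[p→/smeflubu]
See: ok


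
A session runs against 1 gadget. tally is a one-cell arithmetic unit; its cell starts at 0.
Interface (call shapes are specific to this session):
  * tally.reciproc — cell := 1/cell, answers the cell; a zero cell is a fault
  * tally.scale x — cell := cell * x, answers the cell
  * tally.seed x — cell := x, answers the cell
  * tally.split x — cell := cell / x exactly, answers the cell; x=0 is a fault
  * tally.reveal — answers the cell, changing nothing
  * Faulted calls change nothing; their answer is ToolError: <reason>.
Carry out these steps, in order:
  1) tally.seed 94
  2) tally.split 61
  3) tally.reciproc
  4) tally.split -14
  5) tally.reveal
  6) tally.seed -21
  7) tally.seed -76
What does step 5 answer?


Answer: -61/1316

Derivation:
Using tally.seed on 94, and see 94.
Next I call tally.split on 61, and get 94/61.
I call tally.reciproc, → 61/94.
I use tally.split on -14, and get -61/1316.
I run tally.reveal(), and observe -61/1316.
I invoke tally.seed on -21, — result: -21.
Invoking tally.seed on -76, and see -76.


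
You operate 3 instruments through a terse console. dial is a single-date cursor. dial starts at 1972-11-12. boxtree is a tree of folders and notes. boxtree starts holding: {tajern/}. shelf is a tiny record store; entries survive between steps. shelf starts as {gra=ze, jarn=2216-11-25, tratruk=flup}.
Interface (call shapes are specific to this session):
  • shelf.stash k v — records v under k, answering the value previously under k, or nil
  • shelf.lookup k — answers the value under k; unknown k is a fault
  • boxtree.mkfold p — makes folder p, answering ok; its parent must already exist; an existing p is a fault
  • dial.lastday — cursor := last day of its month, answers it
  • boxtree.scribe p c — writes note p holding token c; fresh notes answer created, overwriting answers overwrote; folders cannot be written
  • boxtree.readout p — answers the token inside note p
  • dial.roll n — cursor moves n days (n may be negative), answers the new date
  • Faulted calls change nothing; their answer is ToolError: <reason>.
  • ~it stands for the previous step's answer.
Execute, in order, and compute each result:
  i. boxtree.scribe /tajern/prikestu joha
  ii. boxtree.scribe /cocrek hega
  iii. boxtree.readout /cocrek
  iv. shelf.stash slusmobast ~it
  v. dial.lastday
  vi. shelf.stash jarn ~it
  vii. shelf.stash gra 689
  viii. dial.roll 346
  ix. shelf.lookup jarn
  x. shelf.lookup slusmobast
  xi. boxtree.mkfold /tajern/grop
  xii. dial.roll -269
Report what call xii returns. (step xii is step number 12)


Answer: 1973-02-15

Derivation:
~$ scribe p='/tajern/prikestu' c='joha'
  created
~$ scribe p='/cocrek' c='hega'
  created
~$ readout p='/cocrek'
  hega
~$ stash k='slusmobast' v='~it'
  nil
~$ lastday
  1972-11-30
~$ stash k='jarn' v='~it'
  2216-11-25
~$ stash k='gra' v='689'
  ze
~$ roll n='346'
  1973-11-11
~$ lookup k='jarn'
  1972-11-30
~$ lookup k='slusmobast'
  hega
~$ mkfold p='/tajern/grop'
  ok
~$ roll n='-269'
  1973-02-15


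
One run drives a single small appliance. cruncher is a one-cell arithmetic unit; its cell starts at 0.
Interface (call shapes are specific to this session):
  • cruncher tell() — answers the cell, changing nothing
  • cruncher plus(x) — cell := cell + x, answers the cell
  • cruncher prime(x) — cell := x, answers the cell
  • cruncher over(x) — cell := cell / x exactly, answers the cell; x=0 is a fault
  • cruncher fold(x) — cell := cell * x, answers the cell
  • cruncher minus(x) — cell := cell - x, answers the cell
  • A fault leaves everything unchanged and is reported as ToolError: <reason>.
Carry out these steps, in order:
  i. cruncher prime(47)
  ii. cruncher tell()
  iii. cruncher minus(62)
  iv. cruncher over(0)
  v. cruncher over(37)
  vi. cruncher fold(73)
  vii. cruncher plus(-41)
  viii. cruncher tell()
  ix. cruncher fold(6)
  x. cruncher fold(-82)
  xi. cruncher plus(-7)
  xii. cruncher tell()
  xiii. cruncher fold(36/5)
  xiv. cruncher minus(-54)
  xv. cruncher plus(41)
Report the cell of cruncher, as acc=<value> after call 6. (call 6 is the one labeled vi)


-> cruncher prime(x→47)
<- 47
-> cruncher tell()
<- 47
-> cruncher minus(x→62)
<- -15
-> cruncher over(x→0)
<- ToolError: division by zero
-> cruncher over(x→37)
<- -15/37
-> cruncher fold(x→73)
<- -1095/37
-> cruncher plus(x→-41)
<- -2612/37
-> cruncher tell()
<- -2612/37
-> cruncher fold(x→6)
<- -15672/37
-> cruncher fold(x→-82)
<- 1285104/37
-> cruncher plus(x→-7)
<- 1284845/37
-> cruncher tell()
<- 1284845/37
-> cruncher fold(x→36/5)
<- 9250884/37
-> cruncher minus(x→-54)
<- 9252882/37
-> cruncher plus(x→41)
<- 9254399/37

Answer: acc=-1095/37


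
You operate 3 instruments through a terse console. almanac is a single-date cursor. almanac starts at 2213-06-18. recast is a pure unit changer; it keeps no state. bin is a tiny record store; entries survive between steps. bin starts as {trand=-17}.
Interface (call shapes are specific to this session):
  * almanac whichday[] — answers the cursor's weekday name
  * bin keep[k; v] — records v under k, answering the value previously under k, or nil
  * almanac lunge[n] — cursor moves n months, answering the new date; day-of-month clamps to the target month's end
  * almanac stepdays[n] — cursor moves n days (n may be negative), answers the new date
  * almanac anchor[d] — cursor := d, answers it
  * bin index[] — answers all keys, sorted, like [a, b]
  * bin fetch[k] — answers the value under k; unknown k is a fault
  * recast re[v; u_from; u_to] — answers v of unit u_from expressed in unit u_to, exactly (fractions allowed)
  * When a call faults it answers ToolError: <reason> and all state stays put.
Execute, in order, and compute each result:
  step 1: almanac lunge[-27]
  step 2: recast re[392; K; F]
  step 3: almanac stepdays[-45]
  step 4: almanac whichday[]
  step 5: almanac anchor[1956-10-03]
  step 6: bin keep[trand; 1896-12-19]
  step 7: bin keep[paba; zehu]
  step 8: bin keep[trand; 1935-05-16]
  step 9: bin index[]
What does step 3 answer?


I try almanac lunge(n: -27), → 2211-03-18.
Invoking recast re(v: 392, u_from: K, u_to: F), which returns 24593/100.
I try almanac stepdays(n: -45), and see 2211-02-01.
I invoke almanac whichday, which returns Friday.
I try almanac anchor(d: 1956-10-03), — result: 1956-10-03.
Next I call bin keep(k: trand, v: 1896-12-19), and get -17.
I call bin keep(k: paba, v: zehu), → nil.
I call bin keep(k: trand, v: 1935-05-16), and observe 1896-12-19.
I try bin index, — result: [paba, trand].

Answer: 2211-02-01


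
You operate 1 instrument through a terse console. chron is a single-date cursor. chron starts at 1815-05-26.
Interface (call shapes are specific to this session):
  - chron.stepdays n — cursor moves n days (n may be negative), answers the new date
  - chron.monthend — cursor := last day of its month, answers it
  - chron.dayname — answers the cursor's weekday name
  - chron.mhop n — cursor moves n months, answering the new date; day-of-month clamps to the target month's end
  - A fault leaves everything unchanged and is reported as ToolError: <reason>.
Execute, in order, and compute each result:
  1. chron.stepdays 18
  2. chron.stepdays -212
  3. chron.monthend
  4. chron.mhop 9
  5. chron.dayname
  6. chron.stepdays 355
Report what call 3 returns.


# stepdays(n: 18) : 1815-06-13
# stepdays(n: -212) : 1814-11-13
# monthend() : 1814-11-30
# mhop(n: 9) : 1815-08-30
# dayname() : Wednesday
# stepdays(n: 355) : 1816-08-19

Answer: 1814-11-30


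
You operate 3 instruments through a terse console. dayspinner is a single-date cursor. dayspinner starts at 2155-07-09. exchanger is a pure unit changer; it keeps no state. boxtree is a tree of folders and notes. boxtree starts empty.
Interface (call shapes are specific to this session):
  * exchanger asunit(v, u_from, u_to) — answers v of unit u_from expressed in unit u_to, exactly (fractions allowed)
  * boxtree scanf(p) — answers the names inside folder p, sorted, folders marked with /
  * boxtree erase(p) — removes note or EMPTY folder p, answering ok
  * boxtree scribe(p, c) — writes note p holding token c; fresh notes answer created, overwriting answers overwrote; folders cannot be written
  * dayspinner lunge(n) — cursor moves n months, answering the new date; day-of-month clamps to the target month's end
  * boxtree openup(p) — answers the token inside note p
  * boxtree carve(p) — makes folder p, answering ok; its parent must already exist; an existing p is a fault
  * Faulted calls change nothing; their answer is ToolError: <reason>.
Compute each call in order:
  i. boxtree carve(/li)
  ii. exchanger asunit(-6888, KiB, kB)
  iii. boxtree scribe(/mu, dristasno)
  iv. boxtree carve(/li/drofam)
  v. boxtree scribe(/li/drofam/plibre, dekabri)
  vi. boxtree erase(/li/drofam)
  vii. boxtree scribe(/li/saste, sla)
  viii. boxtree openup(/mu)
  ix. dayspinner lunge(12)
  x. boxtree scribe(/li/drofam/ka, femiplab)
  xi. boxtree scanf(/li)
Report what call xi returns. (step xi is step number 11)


·→ boxtree carve(/li)
·← ok
·→ exchanger asunit(-6888, KiB, kB)
·← -881664/125
·→ boxtree scribe(/mu, dristasno)
·← created
·→ boxtree carve(/li/drofam)
·← ok
·→ boxtree scribe(/li/drofam/plibre, dekabri)
·← created
·→ boxtree erase(/li/drofam)
·← ToolError: not empty
·→ boxtree scribe(/li/saste, sla)
·← created
·→ boxtree openup(/mu)
·← dristasno
·→ dayspinner lunge(12)
·← 2156-07-09
·→ boxtree scribe(/li/drofam/ka, femiplab)
·← created
·→ boxtree scanf(/li)
·← [drofam/, saste]

Answer: [drofam/, saste]


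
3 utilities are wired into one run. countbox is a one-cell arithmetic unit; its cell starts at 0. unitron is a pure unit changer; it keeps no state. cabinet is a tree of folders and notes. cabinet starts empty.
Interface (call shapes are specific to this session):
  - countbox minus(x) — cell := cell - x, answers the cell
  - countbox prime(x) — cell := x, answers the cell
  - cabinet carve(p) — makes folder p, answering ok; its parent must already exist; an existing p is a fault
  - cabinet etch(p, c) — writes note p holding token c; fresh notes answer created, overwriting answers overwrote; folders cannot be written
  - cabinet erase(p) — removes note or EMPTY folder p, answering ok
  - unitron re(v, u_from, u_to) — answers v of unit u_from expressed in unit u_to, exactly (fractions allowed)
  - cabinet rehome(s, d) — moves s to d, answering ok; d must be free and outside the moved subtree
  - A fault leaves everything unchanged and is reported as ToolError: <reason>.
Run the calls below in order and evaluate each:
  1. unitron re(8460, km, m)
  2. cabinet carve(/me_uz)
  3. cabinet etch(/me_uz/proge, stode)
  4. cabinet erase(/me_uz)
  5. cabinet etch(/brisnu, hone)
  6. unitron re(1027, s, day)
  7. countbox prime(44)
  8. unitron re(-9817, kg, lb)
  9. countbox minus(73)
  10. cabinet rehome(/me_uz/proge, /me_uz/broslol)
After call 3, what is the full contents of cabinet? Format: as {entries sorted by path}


Step: unitron re[v=8460; u_from=km; u_to=m]
Result: 8460000
Step: cabinet carve[p=/me_uz]
Result: ok
Step: cabinet etch[p=/me_uz/proge; c=stode]
Result: created
Step: cabinet erase[p=/me_uz]
Result: ToolError: not empty
Step: cabinet etch[p=/brisnu; c=hone]
Result: created
Step: unitron re[v=1027; u_from=s; u_to=day]
Result: 1027/86400
Step: countbox prime[x=44]
Result: 44
Step: unitron re[v=-9817; u_from=kg; u_to=lb]
Result: -981700000000/45359237
Step: countbox minus[x=73]
Result: -29
Step: cabinet rehome[s=/me_uz/proge; d=/me_uz/broslol]
Result: ok

Answer: {me_uz/, me_uz/proge=stode}


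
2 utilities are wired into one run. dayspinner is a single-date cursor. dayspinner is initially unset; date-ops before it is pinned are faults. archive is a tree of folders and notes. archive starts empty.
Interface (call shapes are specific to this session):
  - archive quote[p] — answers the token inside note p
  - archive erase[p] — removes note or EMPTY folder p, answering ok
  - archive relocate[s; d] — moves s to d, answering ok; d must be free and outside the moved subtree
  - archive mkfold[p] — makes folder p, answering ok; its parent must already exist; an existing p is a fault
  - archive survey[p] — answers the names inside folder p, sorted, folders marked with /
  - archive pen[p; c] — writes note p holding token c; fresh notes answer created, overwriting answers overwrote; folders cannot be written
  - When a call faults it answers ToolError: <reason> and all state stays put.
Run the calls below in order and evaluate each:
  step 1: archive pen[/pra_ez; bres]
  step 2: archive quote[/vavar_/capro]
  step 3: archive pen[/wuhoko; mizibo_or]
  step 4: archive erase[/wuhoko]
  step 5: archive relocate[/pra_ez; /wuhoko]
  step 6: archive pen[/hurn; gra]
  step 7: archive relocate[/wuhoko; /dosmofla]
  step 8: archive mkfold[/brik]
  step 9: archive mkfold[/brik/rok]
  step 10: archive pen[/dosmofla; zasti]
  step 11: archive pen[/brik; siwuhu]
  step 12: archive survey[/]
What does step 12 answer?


Answer: [brik/, dosmofla, hurn]

Derivation:
Calling archive pen with p=/pra_ez, c=bres, — result: created.
I invoke archive quote with p=/vavar_/capro, — result: ToolError: not found.
Calling archive pen with p=/wuhoko, c=mizibo_or, and get created.
I invoke archive erase with p=/wuhoko, → ok.
Invoking archive relocate with s=/pra_ez, d=/wuhoko, yielding ok.
Now I run archive pen with p=/hurn, c=gra, and see created.
Using archive relocate with s=/wuhoko, d=/dosmofla, and see ok.
Using archive mkfold with p=/brik, yielding ok.
Next I call archive mkfold with p=/brik/rok, which returns ok.
Invoking archive pen with p=/dosmofla, c=zasti, giving overwrote.
Calling archive pen with p=/brik, c=siwuhu, → ToolError: is a directory.
Next I call archive survey with p=/, and observe [brik/, dosmofla, hurn].


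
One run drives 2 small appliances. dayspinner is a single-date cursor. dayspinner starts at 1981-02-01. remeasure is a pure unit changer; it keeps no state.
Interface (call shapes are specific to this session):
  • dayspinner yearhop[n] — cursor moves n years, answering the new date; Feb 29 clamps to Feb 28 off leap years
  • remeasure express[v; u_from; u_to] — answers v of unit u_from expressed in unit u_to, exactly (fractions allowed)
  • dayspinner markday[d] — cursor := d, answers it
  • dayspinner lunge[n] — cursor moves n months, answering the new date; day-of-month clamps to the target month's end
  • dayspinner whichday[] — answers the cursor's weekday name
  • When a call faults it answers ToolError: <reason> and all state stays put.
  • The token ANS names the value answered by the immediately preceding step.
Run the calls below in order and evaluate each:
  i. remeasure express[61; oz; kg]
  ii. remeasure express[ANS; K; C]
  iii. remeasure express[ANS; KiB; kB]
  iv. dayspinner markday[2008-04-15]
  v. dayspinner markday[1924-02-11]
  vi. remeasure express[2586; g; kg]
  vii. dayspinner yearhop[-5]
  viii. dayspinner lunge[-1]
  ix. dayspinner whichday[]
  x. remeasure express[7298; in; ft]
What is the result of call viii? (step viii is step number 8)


Act: remeasure express[v→61; u_from→oz; u_to→kg]
Obs: 2766913457/1600000000
Act: remeasure express[v→ANS; u_from→K; u_to→C]
Obs: -434273086543/1600000000
Act: remeasure express[v→ANS; u_from→KiB; u_to→kB]
Obs: -434273086543/1562500000
Act: dayspinner markday[d→2008-04-15]
Obs: 2008-04-15
Act: dayspinner markday[d→1924-02-11]
Obs: 1924-02-11
Act: remeasure express[v→2586; u_from→g; u_to→kg]
Obs: 1293/500
Act: dayspinner yearhop[n→-5]
Obs: 1919-02-11
Act: dayspinner lunge[n→-1]
Obs: 1919-01-11
Act: dayspinner whichday[]
Obs: Saturday
Act: remeasure express[v→7298; u_from→in; u_to→ft]
Obs: 3649/6

Answer: 1919-01-11


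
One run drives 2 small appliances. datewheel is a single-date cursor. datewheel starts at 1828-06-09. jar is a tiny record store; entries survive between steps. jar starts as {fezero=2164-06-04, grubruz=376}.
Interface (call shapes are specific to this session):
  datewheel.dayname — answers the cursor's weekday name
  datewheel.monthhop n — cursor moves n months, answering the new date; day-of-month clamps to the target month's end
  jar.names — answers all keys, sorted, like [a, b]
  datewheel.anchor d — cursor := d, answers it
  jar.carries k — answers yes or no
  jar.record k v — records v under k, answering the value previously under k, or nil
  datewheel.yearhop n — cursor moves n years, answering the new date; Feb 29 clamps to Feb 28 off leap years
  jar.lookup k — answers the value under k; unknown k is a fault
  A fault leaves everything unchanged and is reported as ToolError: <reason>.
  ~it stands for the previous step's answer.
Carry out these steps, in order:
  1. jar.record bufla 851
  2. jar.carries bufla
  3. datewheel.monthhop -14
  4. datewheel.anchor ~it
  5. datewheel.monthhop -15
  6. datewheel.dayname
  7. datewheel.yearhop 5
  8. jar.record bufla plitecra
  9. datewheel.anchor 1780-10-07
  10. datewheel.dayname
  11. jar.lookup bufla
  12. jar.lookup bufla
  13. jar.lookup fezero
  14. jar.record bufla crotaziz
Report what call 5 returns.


Answer: 1826-01-09

Derivation:
>>> jar.record k: bufla v: 851
  nil
>>> jar.carries k: bufla
  yes
>>> datewheel.monthhop n: -14
  1827-04-09
>>> datewheel.anchor d: ~it
  1827-04-09
>>> datewheel.monthhop n: -15
  1826-01-09
>>> datewheel.dayname
  Monday
>>> datewheel.yearhop n: 5
  1831-01-09
>>> jar.record k: bufla v: plitecra
  851
>>> datewheel.anchor d: 1780-10-07
  1780-10-07
>>> datewheel.dayname
  Saturday
>>> jar.lookup k: bufla
  plitecra
>>> jar.lookup k: bufla
  plitecra
>>> jar.lookup k: fezero
  2164-06-04
>>> jar.record k: bufla v: crotaziz
  plitecra
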